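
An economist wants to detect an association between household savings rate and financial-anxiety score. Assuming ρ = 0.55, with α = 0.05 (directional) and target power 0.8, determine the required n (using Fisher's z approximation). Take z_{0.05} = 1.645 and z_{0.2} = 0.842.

n = 20

Fisher's z: C = ½·ln((1+r)/(1−r)) = ½·ln(3.4444) = 0.6184.
n = ((z_{α} + z_β)/C)² + 3.
(1.645 + 0.842) / 0.6184 = 2.487 / 0.6184 = 4.022.
n = 4.022² + 3 = 16.17 + 3 = 19.2.
Round up.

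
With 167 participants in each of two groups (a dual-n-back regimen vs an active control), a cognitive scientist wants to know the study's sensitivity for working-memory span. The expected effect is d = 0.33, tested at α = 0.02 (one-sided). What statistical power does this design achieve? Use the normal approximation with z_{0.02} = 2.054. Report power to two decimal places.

power ≈ 0.83

For two equal groups, power = Φ(d·√(n/2) − z_{α}).
d·√(n/2) = 0.33 × √(167/2) = 0.33 × 9.138 = 3.015.
z_β = 3.015 − 2.054 = 0.961.
Power = Φ(0.961) = 0.832.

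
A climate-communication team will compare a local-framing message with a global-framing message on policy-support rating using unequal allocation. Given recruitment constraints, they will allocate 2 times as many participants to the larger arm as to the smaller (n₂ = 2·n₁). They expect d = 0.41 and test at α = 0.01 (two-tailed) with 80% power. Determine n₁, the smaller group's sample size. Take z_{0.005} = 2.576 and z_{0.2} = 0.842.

With allocation ratio k = n₂/n₁ = 2, Var(x̄₁−x̄₂) = σ²(1/n₁ + 1/(k·n₁)) = σ²·(k+1)/(k·n₁).
So n₁ = (1 + 1/k)·((z_{α/2} + z_β)/d)² = 1.500 × (3.418/0.41)².
n₁ = 1.500 × 69.50 = 104.2.
Round up: n₁ = 105, giving n₂ = 2 × 105 = 210.

n₁ = 105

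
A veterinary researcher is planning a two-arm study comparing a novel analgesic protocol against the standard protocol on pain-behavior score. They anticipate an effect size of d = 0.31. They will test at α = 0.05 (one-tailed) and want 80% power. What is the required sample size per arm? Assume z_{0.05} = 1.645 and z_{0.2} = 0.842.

For two independent groups with equal n: n = 2·((z_{α} + z_β) / d)².
z_{α} + z_β = 1.645 + 0.842 = 2.487.
n = 2 × (2.487 / 0.31)² = 2 × 8.023² = 2 × 64.36 = 128.7.
Round up to the next whole participant.

n = 129 per group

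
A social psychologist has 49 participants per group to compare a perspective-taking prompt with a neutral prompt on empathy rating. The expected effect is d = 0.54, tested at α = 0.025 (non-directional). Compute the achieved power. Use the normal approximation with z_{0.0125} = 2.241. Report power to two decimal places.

power ≈ 0.67

For two equal groups, power = Φ(d·√(n/2) − z_{α/2}).
d·√(n/2) = 0.54 × √(49/2) = 0.54 × 4.950 = 2.673.
z_β = 2.673 − 2.241 = 0.432.
Power = Φ(0.432) = 0.667.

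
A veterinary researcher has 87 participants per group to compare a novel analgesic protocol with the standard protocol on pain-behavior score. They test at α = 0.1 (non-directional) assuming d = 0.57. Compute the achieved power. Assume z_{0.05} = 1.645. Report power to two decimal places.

power ≈ 0.98

For two equal groups, power = Φ(d·√(n/2) − z_{α/2}).
d·√(n/2) = 0.57 × √(87/2) = 0.57 × 6.595 = 3.759.
z_β = 3.759 − 1.645 = 2.114.
Power = Φ(2.114) = 0.983.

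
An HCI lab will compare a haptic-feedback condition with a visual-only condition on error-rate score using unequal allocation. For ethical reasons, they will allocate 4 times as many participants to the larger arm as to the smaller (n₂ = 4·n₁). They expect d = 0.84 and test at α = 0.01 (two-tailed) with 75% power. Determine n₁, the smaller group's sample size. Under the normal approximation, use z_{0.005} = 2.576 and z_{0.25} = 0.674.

With allocation ratio k = n₂/n₁ = 4, Var(x̄₁−x̄₂) = σ²(1/n₁ + 1/(k·n₁)) = σ²·(k+1)/(k·n₁).
So n₁ = (1 + 1/k)·((z_{α/2} + z_β)/d)² = 1.250 × (3.250/0.84)².
n₁ = 1.250 × 14.97 = 18.7.
Round up: n₁ = 19, giving n₂ = 4 × 19 = 76.

n₁ = 19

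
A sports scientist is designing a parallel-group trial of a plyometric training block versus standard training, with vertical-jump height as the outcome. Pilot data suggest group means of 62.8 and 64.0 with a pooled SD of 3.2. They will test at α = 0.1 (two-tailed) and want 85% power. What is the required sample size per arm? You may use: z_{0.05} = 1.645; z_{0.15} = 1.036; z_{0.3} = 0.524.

Cohen's d = |M₁ − M₂| / SD_pooled = |62.8 − 64.0| / 3.2 = 1.2 / 3.2 = 0.375.
For two independent groups with equal n: n = 2·((z_{α/2} + z_β) / d)².
z_{α/2} + z_β = 1.645 + 1.036 = 2.681.
n = 2 × (2.681 / 0.375)² = 2 × 7.149² = 2 × 51.11 = 102.2.
Round up to the next whole participant.

n = 103 per group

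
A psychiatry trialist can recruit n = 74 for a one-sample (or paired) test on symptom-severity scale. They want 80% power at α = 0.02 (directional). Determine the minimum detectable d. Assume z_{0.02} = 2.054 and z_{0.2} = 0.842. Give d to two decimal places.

d_min ≈ 0.34

For a single sample (or paired design) of n = 74: d_min = (z_{α} + z_β)/√n.
z-sum = 2.054 + 0.842 = 2.896.
d_min = 2.896 / √74 = 2.896 / 8.602 = 0.337.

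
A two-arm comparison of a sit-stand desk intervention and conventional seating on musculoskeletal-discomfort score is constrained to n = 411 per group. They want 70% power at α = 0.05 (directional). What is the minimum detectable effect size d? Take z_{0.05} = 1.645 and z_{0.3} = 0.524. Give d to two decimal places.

d_min ≈ 0.15

For two independent groups of n = 411 each: d_min = (z_{α} + z_β)·√(2/n).
z-sum = 1.645 + 0.524 = 2.169.
d_min = 2.169 × √(2/411) = 2.169 × 0.0698 = 0.151.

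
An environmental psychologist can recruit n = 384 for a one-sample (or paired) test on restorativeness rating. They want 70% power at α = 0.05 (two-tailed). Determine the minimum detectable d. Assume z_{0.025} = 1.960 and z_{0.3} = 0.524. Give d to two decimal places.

d_min ≈ 0.13

For a single sample (or paired design) of n = 384: d_min = (z_{α/2} + z_β)/√n.
z-sum = 1.960 + 0.524 = 2.484.
d_min = 2.484 / √384 = 2.484 / 19.596 = 0.127.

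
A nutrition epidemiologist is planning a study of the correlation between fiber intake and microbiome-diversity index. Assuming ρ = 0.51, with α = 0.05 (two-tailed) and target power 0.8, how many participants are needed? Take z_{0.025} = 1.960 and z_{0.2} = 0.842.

Fisher's z: C = ½·ln((1+r)/(1−r)) = ½·ln(3.0816) = 0.5627.
n = ((z_{α/2} + z_β)/C)² + 3.
(1.960 + 0.842) / 0.5627 = 2.802 / 0.5627 = 4.980.
n = 4.980² + 3 = 24.80 + 3 = 27.8.
Round up.

n = 28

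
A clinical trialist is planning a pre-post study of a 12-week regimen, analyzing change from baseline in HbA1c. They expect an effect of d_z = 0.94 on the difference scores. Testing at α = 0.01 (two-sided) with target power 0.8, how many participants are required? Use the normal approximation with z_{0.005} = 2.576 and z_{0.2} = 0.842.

For a paired (one-sample on differences) test: n = ((z_{α/2} + z_β) / d)².
z_{α/2} + z_β = 2.576 + 0.842 = 3.418.
n = (3.418 / 0.94)² = 3.636² = 13.22.
Round up.

n = 14 pairs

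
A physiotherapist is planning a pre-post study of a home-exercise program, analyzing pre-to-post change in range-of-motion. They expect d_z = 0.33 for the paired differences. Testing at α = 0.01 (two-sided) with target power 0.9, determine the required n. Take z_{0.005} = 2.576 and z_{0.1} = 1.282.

For a paired (one-sample on differences) test: n = ((z_{α/2} + z_β) / d)².
z_{α/2} + z_β = 2.576 + 1.282 = 3.858.
n = (3.858 / 0.33)² = 11.691² = 136.68.
Round up.

n = 137 pairs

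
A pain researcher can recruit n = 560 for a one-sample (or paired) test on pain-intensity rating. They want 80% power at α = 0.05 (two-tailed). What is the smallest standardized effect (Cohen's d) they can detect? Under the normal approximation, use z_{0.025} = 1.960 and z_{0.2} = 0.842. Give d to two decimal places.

For a single sample (or paired design) of n = 560: d_min = (z_{α/2} + z_β)/√n.
z-sum = 1.960 + 0.842 = 2.802.
d_min = 2.802 / √560 = 2.802 / 23.664 = 0.118.

d_min ≈ 0.12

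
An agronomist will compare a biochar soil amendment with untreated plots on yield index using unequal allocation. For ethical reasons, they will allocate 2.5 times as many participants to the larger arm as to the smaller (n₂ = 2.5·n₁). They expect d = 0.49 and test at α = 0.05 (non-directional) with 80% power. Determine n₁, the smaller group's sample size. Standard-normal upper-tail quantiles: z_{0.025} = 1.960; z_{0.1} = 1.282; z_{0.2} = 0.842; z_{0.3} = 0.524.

n₁ = 46

With allocation ratio k = n₂/n₁ = 2.5, Var(x̄₁−x̄₂) = σ²(1/n₁ + 1/(k·n₁)) = σ²·(k+1)/(k·n₁).
So n₁ = (1 + 1/k)·((z_{α/2} + z_β)/d)² = 1.400 × (2.802/0.49)².
n₁ = 1.400 × 32.70 = 45.8.
Round up: n₁ = 46, giving n₂ = 2.5 × 46 = 115.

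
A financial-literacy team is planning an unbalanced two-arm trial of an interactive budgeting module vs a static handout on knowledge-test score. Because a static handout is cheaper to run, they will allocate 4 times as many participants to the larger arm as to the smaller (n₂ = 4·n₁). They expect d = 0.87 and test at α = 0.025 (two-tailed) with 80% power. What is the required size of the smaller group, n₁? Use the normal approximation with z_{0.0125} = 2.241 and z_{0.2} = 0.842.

With allocation ratio k = n₂/n₁ = 4, Var(x̄₁−x̄₂) = σ²(1/n₁ + 1/(k·n₁)) = σ²·(k+1)/(k·n₁).
So n₁ = (1 + 1/k)·((z_{α/2} + z_β)/d)² = 1.250 × (3.083/0.87)².
n₁ = 1.250 × 12.56 = 15.7.
Round up: n₁ = 16, giving n₂ = 4 × 16 = 64.

n₁ = 16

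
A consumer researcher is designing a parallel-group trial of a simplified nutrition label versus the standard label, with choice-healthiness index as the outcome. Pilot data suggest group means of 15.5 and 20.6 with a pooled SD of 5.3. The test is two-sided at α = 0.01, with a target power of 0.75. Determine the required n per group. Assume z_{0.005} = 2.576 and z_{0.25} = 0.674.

n = 23 per group

Cohen's d = |M₁ − M₂| / SD_pooled = |15.5 − 20.6| / 5.3 = 5.1 / 5.3 = 0.962.
For two independent groups with equal n: n = 2·((z_{α/2} + z_β) / d)².
z_{α/2} + z_β = 2.576 + 0.674 = 3.250.
n = 2 × (3.250 / 0.962)² = 2 × 3.378² = 2 × 11.41 = 22.8.
Round up to the next whole participant.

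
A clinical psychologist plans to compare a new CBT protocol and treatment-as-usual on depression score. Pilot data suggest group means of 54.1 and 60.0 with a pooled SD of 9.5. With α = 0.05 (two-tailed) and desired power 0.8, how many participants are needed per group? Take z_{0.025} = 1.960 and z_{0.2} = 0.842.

Cohen's d = |M₁ − M₂| / SD_pooled = |54.1 − 60.0| / 9.5 = 5.9 / 9.5 = 0.621.
For two independent groups with equal n: n = 2·((z_{α/2} + z_β) / d)².
z_{α/2} + z_β = 1.960 + 0.842 = 2.802.
n = 2 × (2.802 / 0.621)² = 2 × 4.512² = 2 × 20.36 = 40.7.
Round up to the next whole participant.

n = 41 per group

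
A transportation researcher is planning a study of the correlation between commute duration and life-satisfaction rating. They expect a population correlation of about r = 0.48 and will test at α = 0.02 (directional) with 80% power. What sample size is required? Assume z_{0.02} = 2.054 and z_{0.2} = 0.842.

n = 34

Fisher's z: C = ½·ln((1+r)/(1−r)) = ½·ln(2.8462) = 0.5230.
n = ((z_{α} + z_β)/C)² + 3.
(2.054 + 0.842) / 0.5230 = 2.896 / 0.5230 = 5.537.
n = 5.537² + 3 = 30.66 + 3 = 33.7.
Round up.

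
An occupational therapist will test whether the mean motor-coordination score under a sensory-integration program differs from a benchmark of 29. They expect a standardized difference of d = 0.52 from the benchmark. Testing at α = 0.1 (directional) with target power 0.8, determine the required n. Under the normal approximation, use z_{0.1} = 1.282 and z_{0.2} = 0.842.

n = 17

For a one-sample test: n = ((z_{α} + z_β) / d)².
z_{α} + z_β = 1.282 + 0.842 = 2.124.
n = (2.124 / 0.52)² = 4.085² = 16.68.
Round up.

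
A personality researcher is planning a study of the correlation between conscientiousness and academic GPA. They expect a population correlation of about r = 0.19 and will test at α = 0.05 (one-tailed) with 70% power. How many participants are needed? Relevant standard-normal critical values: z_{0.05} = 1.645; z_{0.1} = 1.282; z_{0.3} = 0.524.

Fisher's z: C = ½·ln((1+r)/(1−r)) = ½·ln(1.4691) = 0.1923.
n = ((z_{α} + z_β)/C)² + 3.
(1.645 + 0.524) / 0.1923 = 2.169 / 0.1923 = 11.279.
n = 11.279² + 3 = 127.22 + 3 = 130.2.
Round up.

n = 131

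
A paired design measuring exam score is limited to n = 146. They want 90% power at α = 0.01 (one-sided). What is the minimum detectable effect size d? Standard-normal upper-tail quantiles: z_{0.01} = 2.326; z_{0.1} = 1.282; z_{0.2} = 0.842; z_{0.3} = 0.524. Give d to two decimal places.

d_min ≈ 0.30

For a single sample (or paired design) of n = 146: d_min = (z_{α} + z_β)/√n.
z-sum = 2.326 + 1.282 = 3.608.
d_min = 3.608 / √146 = 3.608 / 12.083 = 0.299.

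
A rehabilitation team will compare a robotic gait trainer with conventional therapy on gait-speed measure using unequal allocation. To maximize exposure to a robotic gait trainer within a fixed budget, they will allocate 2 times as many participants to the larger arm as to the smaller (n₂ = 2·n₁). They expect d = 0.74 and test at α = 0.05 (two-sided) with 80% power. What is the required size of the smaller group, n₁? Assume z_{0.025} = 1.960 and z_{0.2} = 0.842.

With allocation ratio k = n₂/n₁ = 2, Var(x̄₁−x̄₂) = σ²(1/n₁ + 1/(k·n₁)) = σ²·(k+1)/(k·n₁).
So n₁ = (1 + 1/k)·((z_{α/2} + z_β)/d)² = 1.500 × (2.802/0.74)².
n₁ = 1.500 × 14.34 = 21.5.
Round up: n₁ = 22, giving n₂ = 2 × 22 = 44.

n₁ = 22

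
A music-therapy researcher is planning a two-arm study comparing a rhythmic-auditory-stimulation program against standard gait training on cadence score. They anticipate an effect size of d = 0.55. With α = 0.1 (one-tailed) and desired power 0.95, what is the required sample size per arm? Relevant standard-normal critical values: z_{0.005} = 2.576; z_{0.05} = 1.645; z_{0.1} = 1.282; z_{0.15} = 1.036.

For two independent groups with equal n: n = 2·((z_{α} + z_β) / d)².
z_{α} + z_β = 1.282 + 1.645 = 2.927.
n = 2 × (2.927 / 0.55)² = 2 × 5.322² = 2 × 28.32 = 56.6.
Round up to the next whole participant.

n = 57 per group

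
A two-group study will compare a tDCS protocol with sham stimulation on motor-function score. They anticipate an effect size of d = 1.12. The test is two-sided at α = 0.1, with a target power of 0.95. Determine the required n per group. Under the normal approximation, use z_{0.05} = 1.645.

n = 18 per group

For two independent groups with equal n: n = 2·((z_{α/2} + z_β) / d)².
z_{α/2} + z_β = 1.645 + 1.645 = 3.290.
n = 2 × (3.290 / 1.12)² = 2 × 2.937² = 2 × 8.63 = 17.3.
Round up to the next whole participant.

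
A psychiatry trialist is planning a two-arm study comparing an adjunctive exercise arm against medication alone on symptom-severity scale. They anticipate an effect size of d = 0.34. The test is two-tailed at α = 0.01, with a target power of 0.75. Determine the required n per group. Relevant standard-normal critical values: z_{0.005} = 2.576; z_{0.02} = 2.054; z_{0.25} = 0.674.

For two independent groups with equal n: n = 2·((z_{α/2} + z_β) / d)².
z_{α/2} + z_β = 2.576 + 0.674 = 3.250.
n = 2 × (3.250 / 0.34)² = 2 × 9.559² = 2 × 91.37 = 182.7.
Round up to the next whole participant.

n = 183 per group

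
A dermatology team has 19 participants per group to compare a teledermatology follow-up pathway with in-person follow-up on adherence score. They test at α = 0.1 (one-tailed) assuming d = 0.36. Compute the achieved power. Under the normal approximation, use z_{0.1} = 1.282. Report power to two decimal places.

For two equal groups, power = Φ(d·√(n/2) − z_{α}).
d·√(n/2) = 0.36 × √(19/2) = 0.36 × 3.082 = 1.110.
z_β = 1.110 − 1.282 = -0.172.
Power = Φ(-0.172) = 0.432.

power ≈ 0.43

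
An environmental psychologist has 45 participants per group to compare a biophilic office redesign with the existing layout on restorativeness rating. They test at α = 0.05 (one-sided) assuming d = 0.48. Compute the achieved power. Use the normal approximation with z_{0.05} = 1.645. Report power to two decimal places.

For two equal groups, power = Φ(d·√(n/2) − z_{α}).
d·√(n/2) = 0.48 × √(45/2) = 0.48 × 4.743 = 2.277.
z_β = 2.277 − 1.645 = 0.632.
Power = Φ(0.632) = 0.736.

power ≈ 0.74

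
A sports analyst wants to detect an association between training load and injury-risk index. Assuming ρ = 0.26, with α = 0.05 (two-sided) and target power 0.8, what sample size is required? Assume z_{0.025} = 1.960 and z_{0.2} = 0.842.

n = 114

Fisher's z: C = ½·ln((1+r)/(1−r)) = ½·ln(1.7027) = 0.2661.
n = ((z_{α/2} + z_β)/C)² + 3.
(1.960 + 0.842) / 0.2661 = 2.802 / 0.2661 = 10.530.
n = 10.530² + 3 = 110.88 + 3 = 113.9.
Round up.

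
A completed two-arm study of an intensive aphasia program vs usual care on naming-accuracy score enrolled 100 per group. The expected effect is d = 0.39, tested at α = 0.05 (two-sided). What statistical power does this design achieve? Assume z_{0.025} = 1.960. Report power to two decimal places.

For two equal groups, power = Φ(d·√(n/2) − z_{α/2}).
d·√(n/2) = 0.39 × √(100/2) = 0.39 × 7.071 = 2.758.
z_β = 2.758 − 1.960 = 0.798.
Power = Φ(0.798) = 0.787.

power ≈ 0.79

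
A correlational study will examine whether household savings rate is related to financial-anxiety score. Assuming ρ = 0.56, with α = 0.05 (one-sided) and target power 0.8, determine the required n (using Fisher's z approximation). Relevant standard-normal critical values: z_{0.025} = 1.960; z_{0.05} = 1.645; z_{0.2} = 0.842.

n = 19

Fisher's z: C = ½·ln((1+r)/(1−r)) = ½·ln(3.5455) = 0.6328.
n = ((z_{α} + z_β)/C)² + 3.
(1.645 + 0.842) / 0.6328 = 2.487 / 0.6328 = 3.930.
n = 3.930² + 3 = 15.45 + 3 = 18.4.
Round up.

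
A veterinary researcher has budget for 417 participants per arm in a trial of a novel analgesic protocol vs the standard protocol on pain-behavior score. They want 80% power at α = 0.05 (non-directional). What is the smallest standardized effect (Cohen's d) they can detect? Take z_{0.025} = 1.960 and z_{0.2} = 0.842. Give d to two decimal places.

d_min ≈ 0.19

For two independent groups of n = 417 each: d_min = (z_{α/2} + z_β)·√(2/n).
z-sum = 1.960 + 0.842 = 2.802.
d_min = 2.802 × √(2/417) = 2.802 × 0.0693 = 0.194.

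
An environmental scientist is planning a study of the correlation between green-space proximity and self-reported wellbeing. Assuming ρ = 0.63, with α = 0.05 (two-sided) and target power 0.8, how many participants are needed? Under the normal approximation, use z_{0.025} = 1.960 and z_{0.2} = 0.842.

Fisher's z: C = ½·ln((1+r)/(1−r)) = ½·ln(4.4054) = 0.7414.
n = ((z_{α/2} + z_β)/C)² + 3.
(1.960 + 0.842) / 0.7414 = 2.802 / 0.7414 = 3.779.
n = 3.779² + 3 = 14.28 + 3 = 17.3.
Round up.

n = 18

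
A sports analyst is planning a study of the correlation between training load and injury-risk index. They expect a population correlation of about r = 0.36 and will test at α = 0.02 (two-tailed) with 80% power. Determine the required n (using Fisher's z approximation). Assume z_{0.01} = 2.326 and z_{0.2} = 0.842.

n = 74

Fisher's z: C = ½·ln((1+r)/(1−r)) = ½·ln(2.1250) = 0.3769.
n = ((z_{α/2} + z_β)/C)² + 3.
(2.326 + 0.842) / 0.3769 = 3.168 / 0.3769 = 8.405.
n = 8.405² + 3 = 70.65 + 3 = 73.7.
Round up.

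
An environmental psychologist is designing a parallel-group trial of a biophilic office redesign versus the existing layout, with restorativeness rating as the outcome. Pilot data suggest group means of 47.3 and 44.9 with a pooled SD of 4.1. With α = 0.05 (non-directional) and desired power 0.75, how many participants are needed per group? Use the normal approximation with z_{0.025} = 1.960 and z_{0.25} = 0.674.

Cohen's d = |M₁ − M₂| / SD_pooled = |47.3 − 44.9| / 4.1 = 2.4 / 4.1 = 0.585.
For two independent groups with equal n: n = 2·((z_{α/2} + z_β) / d)².
z_{α/2} + z_β = 1.960 + 0.674 = 2.634.
n = 2 × (2.634 / 0.585)² = 2 × 4.503² = 2 × 20.27 = 40.5.
Round up to the next whole participant.

n = 41 per group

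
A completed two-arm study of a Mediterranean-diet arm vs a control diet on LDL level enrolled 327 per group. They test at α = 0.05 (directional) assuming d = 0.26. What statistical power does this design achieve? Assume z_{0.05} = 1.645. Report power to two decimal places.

For two equal groups, power = Φ(d·√(n/2) − z_{α}).
d·√(n/2) = 0.26 × √(327/2) = 0.26 × 12.787 = 3.325.
z_β = 3.325 − 1.645 = 1.680.
Power = Φ(1.680) = 0.953.

power ≈ 0.95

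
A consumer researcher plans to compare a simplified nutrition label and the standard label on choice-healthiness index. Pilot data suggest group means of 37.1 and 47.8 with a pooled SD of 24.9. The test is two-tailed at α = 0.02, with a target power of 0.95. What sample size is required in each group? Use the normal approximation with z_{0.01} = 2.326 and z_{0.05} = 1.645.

Cohen's d = |M₁ − M₂| / SD_pooled = |37.1 − 47.8| / 24.9 = 10.7 / 24.9 = 0.430.
For two independent groups with equal n: n = 2·((z_{α/2} + z_β) / d)².
z_{α/2} + z_β = 2.326 + 1.645 = 3.971.
n = 2 × (3.971 / 0.430)² = 2 × 9.235² = 2 × 85.28 = 170.6.
Round up to the next whole participant.

n = 171 per group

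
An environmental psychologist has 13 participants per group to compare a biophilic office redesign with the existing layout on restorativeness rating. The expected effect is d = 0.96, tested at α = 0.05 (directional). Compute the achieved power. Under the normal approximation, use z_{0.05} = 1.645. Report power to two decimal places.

For two equal groups, power = Φ(d·√(n/2) − z_{α}).
d·√(n/2) = 0.96 × √(13/2) = 0.96 × 2.550 = 2.448.
z_β = 2.448 − 1.645 = 0.803.
Power = Φ(0.803) = 0.789.

power ≈ 0.79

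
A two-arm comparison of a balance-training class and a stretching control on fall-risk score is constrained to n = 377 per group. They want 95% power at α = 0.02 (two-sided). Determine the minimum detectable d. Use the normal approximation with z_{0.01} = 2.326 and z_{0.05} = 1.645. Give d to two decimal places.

For two independent groups of n = 377 each: d_min = (z_{α/2} + z_β)·√(2/n).
z-sum = 2.326 + 1.645 = 3.971.
d_min = 3.971 × √(2/377) = 3.971 × 0.0728 = 0.289.

d_min ≈ 0.29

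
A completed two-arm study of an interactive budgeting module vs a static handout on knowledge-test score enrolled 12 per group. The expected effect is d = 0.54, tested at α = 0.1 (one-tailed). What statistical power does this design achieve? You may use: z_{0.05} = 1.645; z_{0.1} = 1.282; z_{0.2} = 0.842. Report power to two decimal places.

For two equal groups, power = Φ(d·√(n/2) − z_{α}).
d·√(n/2) = 0.54 × √(12/2) = 0.54 × 2.449 = 1.323.
z_β = 1.323 − 1.282 = 0.041.
Power = Φ(0.041) = 0.516.

power ≈ 0.52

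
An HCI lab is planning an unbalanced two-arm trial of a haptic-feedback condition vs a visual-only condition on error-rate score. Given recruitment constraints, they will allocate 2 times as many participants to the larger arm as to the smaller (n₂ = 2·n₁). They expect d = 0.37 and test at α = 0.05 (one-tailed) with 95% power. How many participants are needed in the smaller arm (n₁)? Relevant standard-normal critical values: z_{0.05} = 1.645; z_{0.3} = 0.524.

With allocation ratio k = n₂/n₁ = 2, Var(x̄₁−x̄₂) = σ²(1/n₁ + 1/(k·n₁)) = σ²·(k+1)/(k·n₁).
So n₁ = (1 + 1/k)·((z_{α} + z_β)/d)² = 1.500 × (3.290/0.37)².
n₁ = 1.500 × 79.07 = 118.6.
Round up: n₁ = 119, giving n₂ = 2 × 119 = 238.

n₁ = 119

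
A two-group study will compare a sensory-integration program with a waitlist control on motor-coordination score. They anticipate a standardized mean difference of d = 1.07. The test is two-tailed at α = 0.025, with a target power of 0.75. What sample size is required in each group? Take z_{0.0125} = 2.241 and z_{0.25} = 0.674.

n = 15 per group

For two independent groups with equal n: n = 2·((z_{α/2} + z_β) / d)².
z_{α/2} + z_β = 2.241 + 0.674 = 2.915.
n = 2 × (2.915 / 1.07)² = 2 × 2.724² = 2 × 7.42 = 14.8.
Round up to the next whole participant.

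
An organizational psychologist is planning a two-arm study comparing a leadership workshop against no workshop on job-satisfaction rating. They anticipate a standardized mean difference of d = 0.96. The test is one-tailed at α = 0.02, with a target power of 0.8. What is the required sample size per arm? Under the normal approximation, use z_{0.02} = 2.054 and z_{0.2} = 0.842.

n = 19 per group

For two independent groups with equal n: n = 2·((z_{α} + z_β) / d)².
z_{α} + z_β = 2.054 + 0.842 = 2.896.
n = 2 × (2.896 / 0.96)² = 2 × 3.017² = 2 × 9.10 = 18.2.
Round up to the next whole participant.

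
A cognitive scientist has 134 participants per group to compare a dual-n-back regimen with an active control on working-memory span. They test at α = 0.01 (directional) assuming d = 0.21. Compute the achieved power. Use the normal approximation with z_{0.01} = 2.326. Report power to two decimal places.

power ≈ 0.27

For two equal groups, power = Φ(d·√(n/2) − z_{α}).
d·√(n/2) = 0.21 × √(134/2) = 0.21 × 8.185 = 1.719.
z_β = 1.719 − 2.326 = -0.607.
Power = Φ(-0.607) = 0.272.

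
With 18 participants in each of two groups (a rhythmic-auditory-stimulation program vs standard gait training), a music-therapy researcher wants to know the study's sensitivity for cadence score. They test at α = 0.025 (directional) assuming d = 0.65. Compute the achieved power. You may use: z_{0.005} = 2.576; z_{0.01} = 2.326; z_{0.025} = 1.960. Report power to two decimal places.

power ≈ 0.50

For two equal groups, power = Φ(d·√(n/2) − z_{α}).
d·√(n/2) = 0.65 × √(18/2) = 0.65 × 3.000 = 1.950.
z_β = 1.950 − 1.960 = -0.010.
Power = Φ(-0.010) = 0.496.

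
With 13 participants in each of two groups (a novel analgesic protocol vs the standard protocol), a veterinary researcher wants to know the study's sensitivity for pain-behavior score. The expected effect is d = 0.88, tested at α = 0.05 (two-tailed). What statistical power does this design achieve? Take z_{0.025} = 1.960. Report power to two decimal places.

power ≈ 0.61

For two equal groups, power = Φ(d·√(n/2) − z_{α/2}).
d·√(n/2) = 0.88 × √(13/2) = 0.88 × 2.550 = 2.244.
z_β = 2.244 − 1.960 = 0.284.
Power = Φ(0.284) = 0.612.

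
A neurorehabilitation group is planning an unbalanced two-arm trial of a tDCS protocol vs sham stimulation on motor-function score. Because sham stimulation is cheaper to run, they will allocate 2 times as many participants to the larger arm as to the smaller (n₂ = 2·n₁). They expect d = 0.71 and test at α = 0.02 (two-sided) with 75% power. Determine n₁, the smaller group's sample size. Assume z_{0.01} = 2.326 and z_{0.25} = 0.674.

With allocation ratio k = n₂/n₁ = 2, Var(x̄₁−x̄₂) = σ²(1/n₁ + 1/(k·n₁)) = σ²·(k+1)/(k·n₁).
So n₁ = (1 + 1/k)·((z_{α/2} + z_β)/d)² = 1.500 × (3.000/0.71)².
n₁ = 1.500 × 17.85 = 26.8.
Round up: n₁ = 27, giving n₂ = 2 × 27 = 54.

n₁ = 27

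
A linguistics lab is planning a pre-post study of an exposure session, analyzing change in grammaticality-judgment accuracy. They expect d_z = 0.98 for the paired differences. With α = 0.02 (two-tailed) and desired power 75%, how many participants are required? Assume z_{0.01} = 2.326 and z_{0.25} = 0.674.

n = 10 pairs

For a paired (one-sample on differences) test: n = ((z_{α/2} + z_β) / d)².
z_{α/2} + z_β = 2.326 + 0.674 = 3.000.
n = (3.000 / 0.98)² = 3.061² = 9.37.
Round up.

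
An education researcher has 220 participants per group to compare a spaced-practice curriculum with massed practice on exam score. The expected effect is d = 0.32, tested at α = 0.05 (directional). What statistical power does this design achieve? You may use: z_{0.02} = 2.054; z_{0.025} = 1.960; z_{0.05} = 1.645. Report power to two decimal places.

For two equal groups, power = Φ(d·√(n/2) − z_{α}).
d·√(n/2) = 0.32 × √(220/2) = 0.32 × 10.488 = 3.356.
z_β = 3.356 − 1.645 = 1.711.
Power = Φ(1.711) = 0.956.

power ≈ 0.96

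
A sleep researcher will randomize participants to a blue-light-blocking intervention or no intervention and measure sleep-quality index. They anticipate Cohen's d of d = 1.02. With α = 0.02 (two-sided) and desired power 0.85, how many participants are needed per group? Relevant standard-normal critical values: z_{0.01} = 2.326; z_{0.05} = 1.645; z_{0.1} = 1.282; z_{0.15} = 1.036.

For two independent groups with equal n: n = 2·((z_{α/2} + z_β) / d)².
z_{α/2} + z_β = 2.326 + 1.036 = 3.362.
n = 2 × (3.362 / 1.02)² = 2 × 3.296² = 2 × 10.86 = 21.7.
Round up to the next whole participant.

n = 22 per group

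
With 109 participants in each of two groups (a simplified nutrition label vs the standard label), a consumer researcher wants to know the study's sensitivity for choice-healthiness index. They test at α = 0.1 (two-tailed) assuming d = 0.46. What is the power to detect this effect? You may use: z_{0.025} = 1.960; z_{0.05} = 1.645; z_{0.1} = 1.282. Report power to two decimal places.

power ≈ 0.96

For two equal groups, power = Φ(d·√(n/2) − z_{α/2}).
d·√(n/2) = 0.46 × √(109/2) = 0.46 × 7.382 = 3.396.
z_β = 3.396 − 1.645 = 1.751.
Power = Φ(1.751) = 0.960.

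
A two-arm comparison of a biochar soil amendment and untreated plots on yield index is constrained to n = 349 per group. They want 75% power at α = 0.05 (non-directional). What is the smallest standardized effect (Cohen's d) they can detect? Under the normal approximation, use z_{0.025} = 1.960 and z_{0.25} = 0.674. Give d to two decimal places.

d_min ≈ 0.20

For two independent groups of n = 349 each: d_min = (z_{α/2} + z_β)·√(2/n).
z-sum = 1.960 + 0.674 = 2.634.
d_min = 2.634 × √(2/349) = 2.634 × 0.0757 = 0.199.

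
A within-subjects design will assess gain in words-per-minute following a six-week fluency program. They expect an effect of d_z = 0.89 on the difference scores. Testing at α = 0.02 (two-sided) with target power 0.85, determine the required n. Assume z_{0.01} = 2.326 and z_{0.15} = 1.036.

n = 15 pairs

For a paired (one-sample on differences) test: n = ((z_{α/2} + z_β) / d)².
z_{α/2} + z_β = 2.326 + 1.036 = 3.362.
n = (3.362 / 0.89)² = 3.778² = 14.27.
Round up.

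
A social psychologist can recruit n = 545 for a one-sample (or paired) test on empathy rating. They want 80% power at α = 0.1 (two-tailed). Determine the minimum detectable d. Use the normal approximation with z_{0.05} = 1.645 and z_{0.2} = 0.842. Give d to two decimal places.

For a single sample (or paired design) of n = 545: d_min = (z_{α/2} + z_β)/√n.
z-sum = 1.645 + 0.842 = 2.487.
d_min = 2.487 / √545 = 2.487 / 23.345 = 0.107.

d_min ≈ 0.11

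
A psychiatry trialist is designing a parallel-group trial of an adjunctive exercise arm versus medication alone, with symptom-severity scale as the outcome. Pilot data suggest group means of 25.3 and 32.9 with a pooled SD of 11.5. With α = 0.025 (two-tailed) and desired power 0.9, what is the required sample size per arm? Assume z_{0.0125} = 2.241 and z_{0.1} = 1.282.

n = 57 per group

Cohen's d = |M₁ − M₂| / SD_pooled = |25.3 − 32.9| / 11.5 = 7.6 / 11.5 = 0.661.
For two independent groups with equal n: n = 2·((z_{α/2} + z_β) / d)².
z_{α/2} + z_β = 2.241 + 1.282 = 3.523.
n = 2 × (3.523 / 0.661)² = 2 × 5.330² = 2 × 28.41 = 56.8.
Round up to the next whole participant.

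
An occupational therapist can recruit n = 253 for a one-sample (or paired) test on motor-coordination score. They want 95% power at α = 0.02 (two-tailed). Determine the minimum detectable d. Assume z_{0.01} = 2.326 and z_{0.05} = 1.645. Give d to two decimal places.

For a single sample (or paired design) of n = 253: d_min = (z_{α/2} + z_β)/√n.
z-sum = 2.326 + 1.645 = 3.971.
d_min = 3.971 / √253 = 3.971 / 15.906 = 0.250.

d_min ≈ 0.25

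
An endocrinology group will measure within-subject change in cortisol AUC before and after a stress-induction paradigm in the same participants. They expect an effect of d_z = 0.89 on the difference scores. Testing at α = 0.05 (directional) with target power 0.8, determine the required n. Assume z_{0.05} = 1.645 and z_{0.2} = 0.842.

n = 8 pairs

For a paired (one-sample on differences) test: n = ((z_{α} + z_β) / d)².
z_{α} + z_β = 1.645 + 0.842 = 2.487.
n = (2.487 / 0.89)² = 2.794² = 7.81.
Round up.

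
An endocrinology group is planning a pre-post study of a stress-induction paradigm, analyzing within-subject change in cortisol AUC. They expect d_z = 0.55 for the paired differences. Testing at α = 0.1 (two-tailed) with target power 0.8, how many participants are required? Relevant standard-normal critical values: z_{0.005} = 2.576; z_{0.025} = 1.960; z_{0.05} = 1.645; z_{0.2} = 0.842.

n = 21 pairs

For a paired (one-sample on differences) test: n = ((z_{α/2} + z_β) / d)².
z_{α/2} + z_β = 1.645 + 0.842 = 2.487.
n = (2.487 / 0.55)² = 4.522² = 20.45.
Round up.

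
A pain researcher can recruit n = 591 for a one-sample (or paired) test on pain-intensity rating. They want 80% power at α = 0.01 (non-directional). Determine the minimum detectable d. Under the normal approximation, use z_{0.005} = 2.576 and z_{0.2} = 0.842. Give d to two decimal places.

d_min ≈ 0.14

For a single sample (or paired design) of n = 591: d_min = (z_{α/2} + z_β)/√n.
z-sum = 2.576 + 0.842 = 3.418.
d_min = 3.418 / √591 = 3.418 / 24.310 = 0.141.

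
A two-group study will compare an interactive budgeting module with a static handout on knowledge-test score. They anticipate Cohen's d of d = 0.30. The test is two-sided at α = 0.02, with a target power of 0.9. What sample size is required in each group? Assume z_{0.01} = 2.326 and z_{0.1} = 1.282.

For two independent groups with equal n: n = 2·((z_{α/2} + z_β) / d)².
z_{α/2} + z_β = 2.326 + 1.282 = 3.608.
n = 2 × (3.608 / 0.30)² = 2 × 12.027² = 2 × 144.64 = 289.3.
Round up to the next whole participant.

n = 290 per group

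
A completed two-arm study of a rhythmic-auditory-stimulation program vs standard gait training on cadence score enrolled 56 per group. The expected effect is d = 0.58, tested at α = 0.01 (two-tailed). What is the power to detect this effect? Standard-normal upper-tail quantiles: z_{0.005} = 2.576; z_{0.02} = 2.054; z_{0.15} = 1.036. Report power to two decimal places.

power ≈ 0.69

For two equal groups, power = Φ(d·√(n/2) − z_{α/2}).
d·√(n/2) = 0.58 × √(56/2) = 0.58 × 5.292 = 3.069.
z_β = 3.069 − 2.576 = 0.493.
Power = Φ(0.493) = 0.689.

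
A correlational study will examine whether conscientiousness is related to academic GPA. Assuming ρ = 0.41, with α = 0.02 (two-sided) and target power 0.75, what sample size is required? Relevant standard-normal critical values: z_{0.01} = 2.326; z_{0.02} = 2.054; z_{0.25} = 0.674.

Fisher's z: C = ½·ln((1+r)/(1−r)) = ½·ln(2.3898) = 0.4356.
n = ((z_{α/2} + z_β)/C)² + 3.
(2.326 + 0.674) / 0.4356 = 3.000 / 0.4356 = 6.887.
n = 6.887² + 3 = 47.43 + 3 = 50.4.
Round up.

n = 51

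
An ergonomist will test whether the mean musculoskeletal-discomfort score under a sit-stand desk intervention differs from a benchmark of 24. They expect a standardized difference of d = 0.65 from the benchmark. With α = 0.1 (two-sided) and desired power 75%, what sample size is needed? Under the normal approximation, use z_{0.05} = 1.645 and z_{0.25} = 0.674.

For a one-sample test: n = ((z_{α/2} + z_β) / d)².
z_{α/2} + z_β = 1.645 + 0.674 = 2.319.
n = (2.319 / 0.65)² = 3.568² = 12.73.
Round up.

n = 13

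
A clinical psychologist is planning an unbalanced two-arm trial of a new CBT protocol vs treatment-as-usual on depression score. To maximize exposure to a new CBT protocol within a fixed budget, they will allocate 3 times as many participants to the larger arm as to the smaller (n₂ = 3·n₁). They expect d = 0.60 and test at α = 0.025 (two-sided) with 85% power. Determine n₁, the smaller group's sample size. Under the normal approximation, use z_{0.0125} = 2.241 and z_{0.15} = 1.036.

n₁ = 40

With allocation ratio k = n₂/n₁ = 3, Var(x̄₁−x̄₂) = σ²(1/n₁ + 1/(k·n₁)) = σ²·(k+1)/(k·n₁).
So n₁ = (1 + 1/k)·((z_{α/2} + z_β)/d)² = 1.333 × (3.277/0.60)².
n₁ = 1.333 × 29.83 = 39.8.
Round up: n₁ = 40, giving n₂ = 3 × 40 = 120.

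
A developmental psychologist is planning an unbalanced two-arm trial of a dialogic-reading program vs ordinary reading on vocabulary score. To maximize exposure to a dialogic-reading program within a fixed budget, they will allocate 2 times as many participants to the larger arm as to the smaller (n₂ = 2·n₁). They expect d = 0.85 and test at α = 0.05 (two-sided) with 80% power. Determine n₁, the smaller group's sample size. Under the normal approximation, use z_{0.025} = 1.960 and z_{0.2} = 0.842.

With allocation ratio k = n₂/n₁ = 2, Var(x̄₁−x̄₂) = σ²(1/n₁ + 1/(k·n₁)) = σ²·(k+1)/(k·n₁).
So n₁ = (1 + 1/k)·((z_{α/2} + z_β)/d)² = 1.500 × (2.802/0.85)².
n₁ = 1.500 × 10.87 = 16.3.
Round up: n₁ = 17, giving n₂ = 2 × 17 = 34.

n₁ = 17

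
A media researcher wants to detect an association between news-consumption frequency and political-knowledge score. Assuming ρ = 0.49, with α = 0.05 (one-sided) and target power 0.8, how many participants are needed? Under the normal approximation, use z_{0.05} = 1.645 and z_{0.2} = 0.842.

n = 25

Fisher's z: C = ½·ln((1+r)/(1−r)) = ½·ln(2.9216) = 0.5361.
n = ((z_{α} + z_β)/C)² + 3.
(1.645 + 0.842) / 0.5361 = 2.487 / 0.5361 = 4.639.
n = 4.639² + 3 = 21.52 + 3 = 24.5.
Round up.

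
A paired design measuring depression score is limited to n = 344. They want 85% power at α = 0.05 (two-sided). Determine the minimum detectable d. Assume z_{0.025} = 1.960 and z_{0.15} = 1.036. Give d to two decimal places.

For a single sample (or paired design) of n = 344: d_min = (z_{α/2} + z_β)/√n.
z-sum = 1.960 + 1.036 = 2.996.
d_min = 2.996 / √344 = 2.996 / 18.547 = 0.162.

d_min ≈ 0.16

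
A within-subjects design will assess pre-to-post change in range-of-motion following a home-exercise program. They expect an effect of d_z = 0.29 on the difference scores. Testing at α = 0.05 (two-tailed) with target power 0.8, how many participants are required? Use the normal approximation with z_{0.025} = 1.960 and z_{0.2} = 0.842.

n = 94 pairs

For a paired (one-sample on differences) test: n = ((z_{α/2} + z_β) / d)².
z_{α/2} + z_β = 1.960 + 0.842 = 2.802.
n = (2.802 / 0.29)² = 9.662² = 93.36.
Round up.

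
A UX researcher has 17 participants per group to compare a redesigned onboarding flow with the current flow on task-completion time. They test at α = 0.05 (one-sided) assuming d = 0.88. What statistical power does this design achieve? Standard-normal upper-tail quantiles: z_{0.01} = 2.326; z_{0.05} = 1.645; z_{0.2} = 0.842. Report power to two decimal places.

For two equal groups, power = Φ(d·√(n/2) − z_{α}).
d·√(n/2) = 0.88 × √(17/2) = 0.88 × 2.915 = 2.566.
z_β = 2.566 − 1.645 = 0.921.
Power = Φ(0.921) = 0.821.

power ≈ 0.82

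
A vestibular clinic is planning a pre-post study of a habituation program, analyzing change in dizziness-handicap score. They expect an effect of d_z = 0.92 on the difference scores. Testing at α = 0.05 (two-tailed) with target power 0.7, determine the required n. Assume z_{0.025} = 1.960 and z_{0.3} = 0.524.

For a paired (one-sample on differences) test: n = ((z_{α/2} + z_β) / d)².
z_{α/2} + z_β = 1.960 + 0.524 = 2.484.
n = (2.484 / 0.92)² = 2.700² = 7.29.
Round up.

n = 8 pairs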